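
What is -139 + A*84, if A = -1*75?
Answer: -6439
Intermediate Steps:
A = -75
-139 + A*84 = -139 - 75*84 = -139 - 6300 = -6439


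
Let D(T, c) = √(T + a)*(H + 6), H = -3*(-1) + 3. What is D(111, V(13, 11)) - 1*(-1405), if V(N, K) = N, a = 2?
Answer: 1405 + 12*√113 ≈ 1532.6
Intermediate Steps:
H = 6 (H = 3 + 3 = 6)
D(T, c) = 12*√(2 + T) (D(T, c) = √(T + 2)*(6 + 6) = √(2 + T)*12 = 12*√(2 + T))
D(111, V(13, 11)) - 1*(-1405) = 12*√(2 + 111) - 1*(-1405) = 12*√113 + 1405 = 1405 + 12*√113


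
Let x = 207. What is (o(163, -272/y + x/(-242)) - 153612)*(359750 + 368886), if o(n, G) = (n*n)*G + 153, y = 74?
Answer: -893308750625630/4477 ≈ -1.9953e+11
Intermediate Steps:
o(n, G) = 153 + G*n**2 (o(n, G) = n**2*G + 153 = G*n**2 + 153 = 153 + G*n**2)
(o(163, -272/y + x/(-242)) - 153612)*(359750 + 368886) = ((153 + (-272/74 + 207/(-242))*163**2) - 153612)*(359750 + 368886) = ((153 + (-272*1/74 + 207*(-1/242))*26569) - 153612)*728636 = ((153 + (-136/37 - 207/242)*26569) - 153612)*728636 = ((153 - 40571/8954*26569) - 153612)*728636 = ((153 - 1077930899/8954) - 153612)*728636 = (-1076560937/8954 - 153612)*728636 = -2452002785/8954*728636 = -893308750625630/4477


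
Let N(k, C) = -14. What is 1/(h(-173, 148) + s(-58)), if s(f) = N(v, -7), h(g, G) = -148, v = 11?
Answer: -1/162 ≈ -0.0061728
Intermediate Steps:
s(f) = -14
1/(h(-173, 148) + s(-58)) = 1/(-148 - 14) = 1/(-162) = -1/162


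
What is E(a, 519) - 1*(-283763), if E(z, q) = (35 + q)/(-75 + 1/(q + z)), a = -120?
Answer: 4245551483/14962 ≈ 2.8376e+5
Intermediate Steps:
E(z, q) = (35 + q)/(-75 + 1/(q + z))
E(a, 519) - 1*(-283763) = (-1*519² - 35*519 - 35*(-120) - 1*519*(-120))/(-1 + 75*519 + 75*(-120)) - 1*(-283763) = (-1*269361 - 18165 + 4200 + 62280)/(-1 + 38925 - 9000) + 283763 = (-269361 - 18165 + 4200 + 62280)/29924 + 283763 = (1/29924)*(-221046) + 283763 = -110523/14962 + 283763 = 4245551483/14962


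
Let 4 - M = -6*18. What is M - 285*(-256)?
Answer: 73072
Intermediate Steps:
M = 112 (M = 4 - (-6)*18 = 4 - 1*(-108) = 4 + 108 = 112)
M - 285*(-256) = 112 - 285*(-256) = 112 + 72960 = 73072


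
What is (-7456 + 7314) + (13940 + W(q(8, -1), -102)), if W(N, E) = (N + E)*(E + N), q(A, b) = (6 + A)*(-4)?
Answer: 38762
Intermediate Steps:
q(A, b) = -24 - 4*A
W(N, E) = (E + N)**2 (W(N, E) = (E + N)*(E + N) = (E + N)**2)
(-7456 + 7314) + (13940 + W(q(8, -1), -102)) = (-7456 + 7314) + (13940 + (-102 + (-24 - 4*8))**2) = -142 + (13940 + (-102 + (-24 - 32))**2) = -142 + (13940 + (-102 - 56)**2) = -142 + (13940 + (-158)**2) = -142 + (13940 + 24964) = -142 + 38904 = 38762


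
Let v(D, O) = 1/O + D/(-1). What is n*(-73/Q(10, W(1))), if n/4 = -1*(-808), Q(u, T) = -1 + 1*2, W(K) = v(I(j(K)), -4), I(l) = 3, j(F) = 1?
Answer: -235936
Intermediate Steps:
v(D, O) = 1/O - D (v(D, O) = 1/O + D*(-1) = 1/O - D)
W(K) = -13/4 (W(K) = 1/(-4) - 1*3 = -1/4 - 3 = -13/4)
Q(u, T) = 1 (Q(u, T) = -1 + 2 = 1)
n = 3232 (n = 4*(-1*(-808)) = 4*808 = 3232)
n*(-73/Q(10, W(1))) = 3232*(-73/1) = 3232*(-73*1) = 3232*(-73) = -235936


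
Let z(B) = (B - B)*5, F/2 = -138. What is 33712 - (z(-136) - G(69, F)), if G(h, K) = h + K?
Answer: 33505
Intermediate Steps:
F = -276 (F = 2*(-138) = -276)
G(h, K) = K + h
z(B) = 0 (z(B) = 0*5 = 0)
33712 - (z(-136) - G(69, F)) = 33712 - (0 - (-276 + 69)) = 33712 - (0 - 1*(-207)) = 33712 - (0 + 207) = 33712 - 1*207 = 33712 - 207 = 33505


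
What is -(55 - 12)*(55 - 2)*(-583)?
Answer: 1328657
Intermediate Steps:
-(55 - 12)*(55 - 2)*(-583) = -43*53*(-583) = -2279*(-583) = -1*(-1328657) = 1328657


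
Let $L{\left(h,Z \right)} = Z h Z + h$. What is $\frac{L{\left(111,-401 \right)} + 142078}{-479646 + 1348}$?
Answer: $- \frac{8995550}{239149} \approx -37.615$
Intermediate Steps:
$L{\left(h,Z \right)} = h + h Z^{2}$ ($L{\left(h,Z \right)} = h Z^{2} + h = h + h Z^{2}$)
$\frac{L{\left(111,-401 \right)} + 142078}{-479646 + 1348} = \frac{111 \left(1 + \left(-401\right)^{2}\right) + 142078}{-479646 + 1348} = \frac{111 \left(1 + 160801\right) + 142078}{-478298} = \left(111 \cdot 160802 + 142078\right) \left(- \frac{1}{478298}\right) = \left(17849022 + 142078\right) \left(- \frac{1}{478298}\right) = 17991100 \left(- \frac{1}{478298}\right) = - \frac{8995550}{239149}$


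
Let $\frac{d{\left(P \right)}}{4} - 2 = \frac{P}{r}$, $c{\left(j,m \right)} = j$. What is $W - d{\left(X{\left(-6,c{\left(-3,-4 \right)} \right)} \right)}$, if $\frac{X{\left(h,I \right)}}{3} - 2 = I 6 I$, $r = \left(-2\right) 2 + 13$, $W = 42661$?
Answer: $\frac{127735}{3} \approx 42578.0$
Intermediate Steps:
$r = 9$ ($r = -4 + 13 = 9$)
$X{\left(h,I \right)} = 6 + 18 I^{2}$ ($X{\left(h,I \right)} = 6 + 3 I 6 I = 6 + 3 \cdot 6 I^{2} = 6 + 18 I^{2}$)
$d{\left(P \right)} = 8 + \frac{4 P}{9}$ ($d{\left(P \right)} = 8 + 4 \frac{P}{9} = 8 + \frac{4 P}{9}$)
$W - d{\left(X{\left(-6,c{\left(-3,-4 \right)} \right)} \right)} = 42661 - \left(8 + \frac{4 \left(6 + 18 \left(-3\right)^{2}\right)}{9}\right) = 42661 - \left(8 + \frac{4 \left(6 + 18 \cdot 9\right)}{9}\right) = 42661 - \left(8 + \frac{4 \left(6 + 162\right)}{9}\right) = 42661 - \left(8 + \frac{4}{9} \cdot 168\right) = 42661 - \left(8 + \frac{224}{3}\right) = 42661 - \frac{248}{3} = \frac{127735}{3}$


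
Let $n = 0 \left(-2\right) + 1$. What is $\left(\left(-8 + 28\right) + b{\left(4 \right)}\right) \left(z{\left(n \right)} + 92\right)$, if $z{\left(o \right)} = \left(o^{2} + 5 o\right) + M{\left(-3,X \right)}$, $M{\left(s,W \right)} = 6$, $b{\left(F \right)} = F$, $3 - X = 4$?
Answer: $2496$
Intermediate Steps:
$X = -1$ ($X = 3 - 4 = -1$)
$n = 1$ ($n = 0 + 1 = 1$)
$z{\left(o \right)} = 6 + o^{2} + 5 o$ ($z{\left(o \right)} = \left(o^{2} + 5 o\right) + 6 = 6 + o^{2} + 5 o$)
$\left(\left(-8 + 28\right) + b{\left(4 \right)}\right) \left(z{\left(n \right)} + 92\right) = \left(\left(-8 + 28\right) + 4\right) \left(\left(6 + 1^{2} + 5 \cdot 1\right) + 92\right) = \left(20 + 4\right) \left(\left(6 + 1 + 5\right) + 92\right) = 24 \left(12 + 92\right) = 24 \cdot 104 = 2496$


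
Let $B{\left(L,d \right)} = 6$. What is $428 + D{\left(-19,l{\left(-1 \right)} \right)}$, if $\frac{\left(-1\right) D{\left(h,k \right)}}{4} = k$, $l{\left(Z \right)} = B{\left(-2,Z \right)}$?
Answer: $404$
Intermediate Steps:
$l{\left(Z \right)} = 6$
$D{\left(h,k \right)} = - 4 k$
$428 + D{\left(-19,l{\left(-1 \right)} \right)} = 428 - 24 = 404$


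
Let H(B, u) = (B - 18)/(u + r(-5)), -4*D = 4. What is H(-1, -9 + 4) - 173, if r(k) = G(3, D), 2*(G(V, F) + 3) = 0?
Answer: -1365/8 ≈ -170.63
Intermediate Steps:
D = -1 (D = -¼*4 = -1)
G(V, F) = -3 (G(V, F) = -3 + (½)*0 = -3 + 0 = -3)
r(k) = -3
H(B, u) = (-18 + B)/(-3 + u) (H(B, u) = (B - 18)/(u - 3) = (-18 + B)/(-3 + u))
H(-1, -9 + 4) - 173 = (-18 - 1)/(-3 + (-9 + 4)) - 173 = -19/(-3 - 5) - 173 = -19/(-8) - 173 = -⅛*(-19) - 173 = 19/8 - 173 = -1365/8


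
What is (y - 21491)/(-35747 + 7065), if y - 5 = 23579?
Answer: -2093/28682 ≈ -0.072973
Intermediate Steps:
y = 23584 (y = 5 + 23579 = 23584)
(y - 21491)/(-35747 + 7065) = (23584 - 21491)/(-35747 + 7065) = 2093/(-28682) = 2093*(-1/28682) = -2093/28682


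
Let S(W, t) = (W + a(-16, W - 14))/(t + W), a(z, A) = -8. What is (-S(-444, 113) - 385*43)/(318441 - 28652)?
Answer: -5480157/95920159 ≈ -0.057132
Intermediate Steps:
S(W, t) = (-8 + W)/(W + t) (S(W, t) = (W - 8)/(t + W) = (-8 + W)/(W + t))
(-S(-444, 113) - 385*43)/(318441 - 28652) = (-(-8 - 444)/(-444 + 113) - 385*43)/(318441 - 28652) = (-(-452)/(-331) - 16555)/289789 = (-(-1)*(-452)/331 - 16555)*(1/289789) = (-1*452/331 - 16555)*(1/289789) = (-452/331 - 16555)*(1/289789) = -5480157/331*1/289789 = -5480157/95920159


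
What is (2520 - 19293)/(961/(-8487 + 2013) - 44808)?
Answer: 108588402/290087953 ≈ 0.37433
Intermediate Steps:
(2520 - 19293)/(961/(-8487 + 2013) - 44808) = -16773/(961/(-6474) - 44808) = -16773/(961*(-1/6474) - 44808) = -16773/(-961/6474 - 44808) = -16773/(-290087953/6474) = -16773*(-6474/290087953) = 108588402/290087953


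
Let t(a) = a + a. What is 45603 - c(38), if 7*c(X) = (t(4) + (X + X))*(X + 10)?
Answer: 45027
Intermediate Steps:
t(a) = 2*a
c(X) = (8 + 2*X)*(10 + X)/7 (c(X) = ((2*4 + (X + X))*(X + 10))/7 = ((8 + 2*X)*(10 + X))/7 = (8 + 2*X)*(10 + X)/7)
45603 - c(38) = 45603 - (80/7 + 4*38 + (2/7)*38²) = 45603 - (80/7 + 152 + (2/7)*1444) = 45603 - (80/7 + 152 + 2888/7) = 45603 - 1*576 = 45603 - 576 = 45027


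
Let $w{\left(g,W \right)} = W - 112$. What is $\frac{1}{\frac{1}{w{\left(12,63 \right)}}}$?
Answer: $-49$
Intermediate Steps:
$w{\left(g,W \right)} = -112 + W$ ($w{\left(g,W \right)} = W - 112 = -112 + W$)
$\frac{1}{\frac{1}{w{\left(12,63 \right)}}} = \frac{1}{\frac{1}{-112 + 63}} = \frac{1}{\frac{1}{-49}} = \frac{1}{- \frac{1}{49}} = -49$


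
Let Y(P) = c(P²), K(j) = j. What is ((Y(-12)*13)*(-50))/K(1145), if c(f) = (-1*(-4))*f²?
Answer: -10782720/229 ≈ -47086.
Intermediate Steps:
c(f) = 4*f²
Y(P) = 4*P⁴ (Y(P) = 4*(P²)² = 4*P⁴)
((Y(-12)*13)*(-50))/K(1145) = (((4*(-12)⁴)*13)*(-50))/1145 = (((4*20736)*13)*(-50))*(1/1145) = ((82944*13)*(-50))*(1/1145) = (1078272*(-50))*(1/1145) = -53913600*1/1145 = -10782720/229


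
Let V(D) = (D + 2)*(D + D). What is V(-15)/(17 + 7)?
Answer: 65/4 ≈ 16.250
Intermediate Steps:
V(D) = 2*D*(2 + D) (V(D) = (2 + D)*(2*D) = 2*D*(2 + D))
V(-15)/(17 + 7) = (2*(-15)*(2 - 15))/(17 + 7) = (2*(-15)*(-13))/24 = 390*(1/24) = 65/4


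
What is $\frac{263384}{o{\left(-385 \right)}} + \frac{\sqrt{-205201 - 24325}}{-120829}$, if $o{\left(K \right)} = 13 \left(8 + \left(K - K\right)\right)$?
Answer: $\frac{32923}{13} - \frac{i \sqrt{229526}}{120829} \approx 2532.5 - 0.003965 i$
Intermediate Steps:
$o{\left(K \right)} = 104$ ($o{\left(K \right)} = 13 \left(8 + 0\right) = 13 \cdot 8 = 104$)
$\frac{263384}{o{\left(-385 \right)}} + \frac{\sqrt{-205201 - 24325}}{-120829} = \frac{263384}{104} + \frac{\sqrt{-205201 - 24325}}{-120829} = 263384 \cdot \frac{1}{104} + \sqrt{-229526} \left(- \frac{1}{120829}\right) = \frac{32923}{13} + i \sqrt{229526} \left(- \frac{1}{120829}\right) = \frac{32923}{13} - \frac{i \sqrt{229526}}{120829}$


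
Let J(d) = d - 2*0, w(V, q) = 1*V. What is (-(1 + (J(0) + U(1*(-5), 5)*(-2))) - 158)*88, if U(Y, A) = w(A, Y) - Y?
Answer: -12232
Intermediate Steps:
w(V, q) = V
U(Y, A) = A - Y
J(d) = d (J(d) = d - 1*0 = d + 0 = d)
(-(1 + (J(0) + U(1*(-5), 5)*(-2))) - 158)*88 = (-(1 + (0 + (5 - (-5))*(-2))) - 158)*88 = (-(1 + (0 + (5 - 1*(-5))*(-2))) - 158)*88 = (-(1 + (0 + (5 + 5)*(-2))) - 158)*88 = (-(1 + (0 + 10*(-2))) - 158)*88 = (-(1 + (0 - 20)) - 158)*88 = (-(1 - 20) - 158)*88 = (-1*(-19) - 158)*88 = (19 - 158)*88 = -139*88 = -12232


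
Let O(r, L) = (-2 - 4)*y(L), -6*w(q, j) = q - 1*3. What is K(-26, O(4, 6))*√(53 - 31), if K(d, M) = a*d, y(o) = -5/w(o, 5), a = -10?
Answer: 260*√22 ≈ 1219.5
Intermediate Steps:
w(q, j) = ½ - q/6 (w(q, j) = -(q - 1*3)/6 = -(q - 3)/6 = -(-3 + q)/6 = ½ - q/6)
y(o) = -5/(½ - o/6)
O(r, L) = -180/(-3 + L) (O(r, L) = (-2 - 4)*(30/(-3 + L)) = -180/(-3 + L))
K(d, M) = -10*d
K(-26, O(4, 6))*√(53 - 31) = (-10*(-26))*√(53 - 31) = 260*√22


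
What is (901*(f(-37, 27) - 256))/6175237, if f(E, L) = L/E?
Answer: -8558599/228483769 ≈ -0.037458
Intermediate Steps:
(901*(f(-37, 27) - 256))/6175237 = (901*(27/(-37) - 256))/6175237 = (901*(27*(-1/37) - 256))*(1/6175237) = (901*(-27/37 - 256))*(1/6175237) = (901*(-9499/37))*(1/6175237) = -8558599/37*1/6175237 = -8558599/228483769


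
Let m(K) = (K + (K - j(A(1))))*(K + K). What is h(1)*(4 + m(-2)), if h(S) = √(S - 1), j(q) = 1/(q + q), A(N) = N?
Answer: 0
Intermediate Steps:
j(q) = 1/(2*q)
m(K) = 2*K*(-½ + 2*K) (m(K) = (K + (K - 1/(2*1)))*(K + K) = (K + (K - 1/2))*(2*K) = (K + (K - 1*½))*(2*K) = (K + (K - ½))*(2*K) = (K + (-½ + K))*(2*K) = (-½ + 2*K)*(2*K) = 2*K*(-½ + 2*K))
h(S) = √(-1 + S)
h(1)*(4 + m(-2)) = √(-1 + 1)*(4 - 2*(-1 + 4*(-2))) = √0*(4 - 2*(-1 - 8)) = 0*(4 - 2*(-9)) = 0*(4 + 18) = 0*22 = 0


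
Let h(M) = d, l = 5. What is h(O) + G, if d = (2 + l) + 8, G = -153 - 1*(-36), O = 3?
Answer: -102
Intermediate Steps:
G = -117 (G = -153 + 36 = -117)
d = 15 (d = (2 + 5) + 8 = 7 + 8 = 15)
h(M) = 15
h(O) + G = 15 - 117 = -102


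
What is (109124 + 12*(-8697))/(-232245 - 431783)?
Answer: -1190/166007 ≈ -0.0071684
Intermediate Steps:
(109124 + 12*(-8697))/(-232245 - 431783) = (109124 - 104364)/(-664028) = 4760*(-1/664028) = -1190/166007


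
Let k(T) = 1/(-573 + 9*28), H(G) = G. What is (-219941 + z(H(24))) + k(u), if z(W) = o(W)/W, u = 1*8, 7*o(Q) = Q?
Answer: -494207113/2247 ≈ -2.1994e+5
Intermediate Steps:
o(Q) = Q/7
u = 8
z(W) = 1/7 (z(W) = (W/7)/W = 1/7)
k(T) = -1/321 (k(T) = 1/(-573 + 252) = 1/(-321) = -1/321)
(-219941 + z(H(24))) + k(u) = (-219941 + 1/7) - 1/321 = -1539586/7 - 1/321 = -494207113/2247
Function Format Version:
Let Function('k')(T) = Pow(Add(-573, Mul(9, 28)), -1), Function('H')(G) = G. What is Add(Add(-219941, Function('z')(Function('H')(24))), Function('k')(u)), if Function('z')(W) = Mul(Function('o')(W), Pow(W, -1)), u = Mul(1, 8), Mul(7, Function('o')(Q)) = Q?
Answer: Rational(-494207113, 2247) ≈ -2.1994e+5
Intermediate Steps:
Function('o')(Q) = Mul(Rational(1, 7), Q)
u = 8
Function('z')(W) = Rational(1, 7) (Function('z')(W) = Mul(Mul(Rational(1, 7), W), Pow(W, -1)) = Rational(1, 7))
Function('k')(T) = Rational(-1, 321) (Function('k')(T) = Pow(Add(-573, 252), -1) = Pow(-321, -1) = Rational(-1, 321))
Add(Add(-219941, Function('z')(Function('H')(24))), Function('k')(u)) = Add(Add(-219941, Rational(1, 7)), Rational(-1, 321)) = Add(Rational(-1539586, 7), Rational(-1, 321)) = Rational(-494207113, 2247)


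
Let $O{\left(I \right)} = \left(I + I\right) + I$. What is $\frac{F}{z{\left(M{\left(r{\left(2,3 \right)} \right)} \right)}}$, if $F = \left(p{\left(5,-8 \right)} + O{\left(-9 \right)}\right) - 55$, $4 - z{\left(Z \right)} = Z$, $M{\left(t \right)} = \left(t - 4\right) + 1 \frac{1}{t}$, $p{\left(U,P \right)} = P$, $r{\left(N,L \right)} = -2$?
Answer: $- \frac{60}{7} \approx -8.5714$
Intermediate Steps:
$O{\left(I \right)} = 3 I$ ($O{\left(I \right)} = 2 I + I = 3 I$)
$M{\left(t \right)} = -4 + t + \frac{1}{t}$ ($M{\left(t \right)} = \left(-4 + t\right) + \frac{1}{t} = -4 + t + \frac{1}{t}$)
$z{\left(Z \right)} = 4 - Z$
$F = -90$ ($F = \left(-8 + 3 \left(-9\right)\right) - 55 = \left(-8 - 27\right) - 55 = -35 - 55 = -90$)
$\frac{F}{z{\left(M{\left(r{\left(2,3 \right)} \right)} \right)}} = - \frac{90}{4 - \left(-4 - 2 + \frac{1}{-2}\right)} = - \frac{90}{4 - \left(-4 - 2 - \frac{1}{2}\right)} = - \frac{90}{4 - - \frac{13}{2}} = - \frac{90}{4 + \frac{13}{2}} = - \frac{90}{\frac{21}{2}} = \left(-90\right) \frac{2}{21} = - \frac{60}{7}$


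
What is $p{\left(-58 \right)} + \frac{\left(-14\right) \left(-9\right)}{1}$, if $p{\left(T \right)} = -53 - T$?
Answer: $131$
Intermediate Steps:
$p{\left(-58 \right)} + \frac{\left(-14\right) \left(-9\right)}{1} = \left(-53 - -58\right) + \frac{\left(-14\right) \left(-9\right)}{1} = \left(-53 + 58\right) + 126 \cdot 1 = 5 + 126 = 131$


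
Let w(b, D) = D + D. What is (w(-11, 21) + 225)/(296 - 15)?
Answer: 267/281 ≈ 0.95018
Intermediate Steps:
w(b, D) = 2*D
(w(-11, 21) + 225)/(296 - 15) = (2*21 + 225)/(296 - 15) = (42 + 225)/281 = 267*(1/281) = 267/281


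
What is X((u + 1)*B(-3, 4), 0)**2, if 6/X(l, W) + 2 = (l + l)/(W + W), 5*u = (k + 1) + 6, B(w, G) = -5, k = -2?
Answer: 0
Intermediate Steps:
u = 1 (u = ((-2 + 1) + 6)/5 = (-1 + 6)/5 = (1/5)*5 = 1)
X(l, W) = 6/(-2 + l/W) (X(l, W) = 6/(-2 + (l + l)/(W + W)) = 6/(-2 + (2*l)/((2*W))) = 6/(-2 + (2*l)*(1/(2*W))) = 6/(-2 + l/W))
X((u + 1)*B(-3, 4), 0)**2 = (6*0/((1 + 1)*(-5) - 2*0))**2 = (6*0/(2*(-5) + 0))**2 = (6*0/(-10 + 0))**2 = (6*0/(-10))**2 = (6*0*(-1/10))**2 = 0**2 = 0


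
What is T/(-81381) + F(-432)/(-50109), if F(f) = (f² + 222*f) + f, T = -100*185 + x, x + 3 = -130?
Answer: -712671859/453102281 ≈ -1.5729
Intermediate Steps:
x = -133 (x = -3 - 130 = -133)
T = -18633 (T = -100*185 - 133 = -18500 - 133 = -18633)
F(f) = f² + 223*f
T/(-81381) + F(-432)/(-50109) = -18633/(-81381) - 432*(223 - 432)/(-50109) = -18633*(-1/81381) - 432*(-209)*(-1/50109) = 6211/27127 + 90288*(-1/50109) = 6211/27127 - 30096/16703 = -712671859/453102281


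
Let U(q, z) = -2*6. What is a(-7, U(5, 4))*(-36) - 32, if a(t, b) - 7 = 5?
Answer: -464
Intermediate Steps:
U(q, z) = -12
a(t, b) = 12 (a(t, b) = 7 + 5 = 12)
a(-7, U(5, 4))*(-36) - 32 = 12*(-36) - 32 = -432 - 32 = -464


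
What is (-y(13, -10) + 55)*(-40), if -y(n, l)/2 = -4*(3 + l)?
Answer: -4440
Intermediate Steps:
y(n, l) = 24 + 8*l (y(n, l) = -(-8)*(3 + l) = -2*(-12 - 4*l) = 24 + 8*l)
(-y(13, -10) + 55)*(-40) = (-(24 + 8*(-10)) + 55)*(-40) = (-(24 - 80) + 55)*(-40) = (-1*(-56) + 55)*(-40) = (56 + 55)*(-40) = 111*(-40) = -4440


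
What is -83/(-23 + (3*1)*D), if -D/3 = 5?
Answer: 83/68 ≈ 1.2206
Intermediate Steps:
D = -15 (D = -3*5 = -15)
-83/(-23 + (3*1)*D) = -83/(-23 + (3*1)*(-15)) = -83/(-23 + 3*(-15)) = -83/(-23 - 45) = -83/(-68) = -1/68*(-83) = 83/68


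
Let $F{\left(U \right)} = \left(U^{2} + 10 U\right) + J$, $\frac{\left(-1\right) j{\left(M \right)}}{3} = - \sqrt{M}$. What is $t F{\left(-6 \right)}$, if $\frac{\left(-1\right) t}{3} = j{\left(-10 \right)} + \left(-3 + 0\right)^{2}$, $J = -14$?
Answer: $1026 + 342 i \sqrt{10} \approx 1026.0 + 1081.5 i$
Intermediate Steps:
$j{\left(M \right)} = 3 \sqrt{M}$ ($j{\left(M \right)} = - 3 \left(- \sqrt{M}\right) = 3 \sqrt{M}$)
$F{\left(U \right)} = -14 + U^{2} + 10 U$ ($F{\left(U \right)} = \left(U^{2} + 10 U\right) - 14 = -14 + U^{2} + 10 U$)
$t = -27 - 9 i \sqrt{10}$ ($t = - 3 \left(3 \sqrt{-10} + \left(-3 + 0\right)^{2}\right) = - 3 \left(3 i \sqrt{10} + \left(-3\right)^{2}\right) = - 3 \left(3 i \sqrt{10} + 9\right) = - 3 \left(9 + 3 i \sqrt{10}\right) = -27 - 9 i \sqrt{10} \approx -27.0 - 28.461 i$)
$t F{\left(-6 \right)} = \left(-27 - 9 i \sqrt{10}\right) \left(-14 + \left(-6\right)^{2} + 10 \left(-6\right)\right) = \left(-27 - 9 i \sqrt{10}\right) \left(-14 + 36 - 60\right) = \left(-27 - 9 i \sqrt{10}\right) \left(-38\right) = 1026 + 342 i \sqrt{10}$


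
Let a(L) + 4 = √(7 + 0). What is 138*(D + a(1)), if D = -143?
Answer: -20286 + 138*√7 ≈ -19921.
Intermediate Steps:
a(L) = -4 + √7 (a(L) = -4 + √(7 + 0) = -4 + √7)
138*(D + a(1)) = 138*(-143 + (-4 + √7)) = 138*(-147 + √7) = -20286 + 138*√7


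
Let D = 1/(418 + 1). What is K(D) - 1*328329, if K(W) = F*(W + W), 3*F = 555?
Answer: -137569481/419 ≈ -3.2833e+5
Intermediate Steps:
F = 185 (F = (⅓)*555 = 185)
D = 1/419 ≈ 0.0023866
K(W) = 370*W (K(W) = 185*(W + W) = 185*(2*W) = 370*W)
K(D) - 1*328329 = 370*(1/419) - 1*328329 = 370/419 - 328329 = -137569481/419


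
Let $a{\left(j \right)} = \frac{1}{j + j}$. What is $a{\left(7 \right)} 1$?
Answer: $\frac{1}{14} \approx 0.071429$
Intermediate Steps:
$a{\left(j \right)} = \frac{1}{2 j}$
$a{\left(7 \right)} 1 = \frac{1}{2 \cdot 7} \cdot 1 = \frac{1}{2} \cdot \frac{1}{7} \cdot 1 = \frac{1}{14} \cdot 1 = \frac{1}{14}$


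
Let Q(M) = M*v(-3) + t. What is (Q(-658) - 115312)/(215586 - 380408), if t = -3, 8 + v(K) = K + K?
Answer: 106103/164822 ≈ 0.64374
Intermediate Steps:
v(K) = -8 + 2*K (v(K) = -8 + (K + K) = -8 + 2*K)
Q(M) = -3 - 14*M (Q(M) = M*(-8 + 2*(-3)) - 3 = M*(-8 - 6) - 3 = M*(-14) - 3 = -14*M - 3 = -3 - 14*M)
(Q(-658) - 115312)/(215586 - 380408) = ((-3 - 14*(-658)) - 115312)/(215586 - 380408) = ((-3 + 9212) - 115312)/(-164822) = (9209 - 115312)*(-1/164822) = -106103*(-1/164822) = 106103/164822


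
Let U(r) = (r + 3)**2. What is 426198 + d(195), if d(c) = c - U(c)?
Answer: 387189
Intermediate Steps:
U(r) = (3 + r)**2
d(c) = c - (3 + c)**2
426198 + d(195) = 426198 + (195 - (3 + 195)**2) = 426198 + (195 - 1*198**2) = 426198 + (195 - 1*39204) = 426198 + (195 - 39204) = 426198 - 39009 = 387189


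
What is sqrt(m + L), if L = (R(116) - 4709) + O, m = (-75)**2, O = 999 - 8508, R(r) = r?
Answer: I*sqrt(6477) ≈ 80.48*I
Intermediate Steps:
O = -7509
m = 5625
L = -12102 (L = (116 - 4709) - 7509 = -4593 - 7509 = -12102)
sqrt(m + L) = sqrt(5625 - 12102) = sqrt(-6477) = I*sqrt(6477)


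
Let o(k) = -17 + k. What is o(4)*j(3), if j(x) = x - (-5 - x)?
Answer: -143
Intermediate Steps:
j(x) = 5 + 2*x (j(x) = x + (5 + x) = 5 + 2*x)
o(4)*j(3) = (-17 + 4)*(5 + 2*3) = -13*(5 + 6) = -13*11 = -143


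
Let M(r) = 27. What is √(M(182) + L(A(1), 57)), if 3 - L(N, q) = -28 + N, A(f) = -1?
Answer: √59 ≈ 7.6811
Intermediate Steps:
L(N, q) = 31 - N (L(N, q) = 3 - (-28 + N) = 3 + (28 - N) = 31 - N)
√(M(182) + L(A(1), 57)) = √(27 + (31 - 1*(-1))) = √(27 + (31 + 1)) = √(27 + 32) = √59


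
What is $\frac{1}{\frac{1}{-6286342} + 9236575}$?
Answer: $\frac{6286342}{58064269358649} \approx 1.0827 \cdot 10^{-7}$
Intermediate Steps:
$\frac{1}{\frac{1}{-6286342} + 9236575} = \frac{1}{- \frac{1}{6286342} + 9236575} = \frac{1}{\frac{58064269358649}{6286342}} = \frac{6286342}{58064269358649}$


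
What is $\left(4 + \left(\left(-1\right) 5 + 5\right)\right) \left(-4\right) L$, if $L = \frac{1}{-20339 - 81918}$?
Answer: $\frac{16}{102257} \approx 0.00015647$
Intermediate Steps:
$L = - \frac{1}{102257}$ ($L = \frac{1}{-102257} = - \frac{1}{102257} \approx -9.7793 \cdot 10^{-6}$)
$\left(4 + \left(\left(-1\right) 5 + 5\right)\right) \left(-4\right) L = \left(4 + \left(\left(-1\right) 5 + 5\right)\right) \left(-4\right) \left(- \frac{1}{102257}\right) = \left(4 + \left(-5 + 5\right)\right) \left(-4\right) \left(- \frac{1}{102257}\right) = \left(4 + 0\right) \left(-4\right) \left(- \frac{1}{102257}\right) = 4 \left(-4\right) \left(- \frac{1}{102257}\right) = \left(-16\right) \left(- \frac{1}{102257}\right) = \frac{16}{102257}$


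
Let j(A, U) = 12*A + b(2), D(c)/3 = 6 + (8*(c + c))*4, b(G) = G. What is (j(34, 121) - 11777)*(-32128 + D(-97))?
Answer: 576693378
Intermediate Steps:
D(c) = 18 + 192*c (D(c) = 3*(6 + (8*(c + c))*4) = 3*(6 + (8*(2*c))*4) = 3*(6 + (16*c)*4) = 3*(6 + 64*c) = 18 + 192*c)
j(A, U) = 2 + 12*A (j(A, U) = 12*A + 2 = 2 + 12*A)
(j(34, 121) - 11777)*(-32128 + D(-97)) = ((2 + 12*34) - 11777)*(-32128 + (18 + 192*(-97))) = ((2 + 408) - 11777)*(-32128 + (18 - 18624)) = (410 - 11777)*(-32128 - 18606) = -11367*(-50734) = 576693378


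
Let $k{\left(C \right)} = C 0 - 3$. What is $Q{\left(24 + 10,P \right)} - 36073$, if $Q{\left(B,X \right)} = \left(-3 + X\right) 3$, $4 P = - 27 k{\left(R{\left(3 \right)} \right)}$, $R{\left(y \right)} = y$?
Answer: $- \frac{144085}{4} \approx -36021.0$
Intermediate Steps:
$k{\left(C \right)} = -3$ ($k{\left(C \right)} = 0 - 3 = -3$)
$P = \frac{81}{4}$ ($P = \frac{\left(-27\right) \left(-3\right)}{4} = \frac{1}{4} \cdot 81 = \frac{81}{4} \approx 20.25$)
$Q{\left(B,X \right)} = -9 + 3 X$
$Q{\left(24 + 10,P \right)} - 36073 = \left(-9 + 3 \cdot \frac{81}{4}\right) - 36073 = \left(-9 + \frac{243}{4}\right) - 36073 = \frac{207}{4} - 36073 = - \frac{144085}{4}$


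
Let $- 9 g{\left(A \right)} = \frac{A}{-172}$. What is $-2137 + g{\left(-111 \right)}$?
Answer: $- \frac{1102729}{516} \approx -2137.1$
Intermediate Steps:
$g{\left(A \right)} = \frac{A}{1548}$ ($g{\left(A \right)} = - \frac{A \frac{1}{-172}}{9} = - \frac{A \left(- \frac{1}{172}\right)}{9} = - \frac{\left(- \frac{1}{172}\right) A}{9} = \frac{A}{1548}$)
$-2137 + g{\left(-111 \right)} = -2137 + \frac{1}{1548} \left(-111\right) = -2137 - \frac{37}{516} = - \frac{1102729}{516}$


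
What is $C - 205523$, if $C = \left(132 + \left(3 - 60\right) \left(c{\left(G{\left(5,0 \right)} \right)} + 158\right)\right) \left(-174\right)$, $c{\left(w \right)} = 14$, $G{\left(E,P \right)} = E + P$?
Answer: $1477405$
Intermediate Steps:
$C = 1682928$ ($C = \left(132 + \left(3 - 60\right) \left(14 + 158\right)\right) \left(-174\right) = \left(132 - 9804\right) \left(-174\right) = \left(-9672\right) \left(-174\right) = 1682928$)
$C - 205523 = 1682928 - 205523 = 1477405$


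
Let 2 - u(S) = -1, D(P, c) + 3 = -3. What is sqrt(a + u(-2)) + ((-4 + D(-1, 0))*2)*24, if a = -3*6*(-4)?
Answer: -480 + 5*sqrt(3) ≈ -471.34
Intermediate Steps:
a = 72 (a = -18*(-4) = 72)
D(P, c) = -6 (D(P, c) = -3 - 3 = -6)
u(S) = 3 (u(S) = 2 - 1*(-1) = 2 + 1 = 3)
sqrt(a + u(-2)) + ((-4 + D(-1, 0))*2)*24 = sqrt(72 + 3) + ((-4 - 6)*2)*24 = sqrt(75) - 10*2*24 = 5*sqrt(3) - 20*24 = 5*sqrt(3) - 480 = -480 + 5*sqrt(3)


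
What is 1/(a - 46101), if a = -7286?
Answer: -1/53387 ≈ -1.8731e-5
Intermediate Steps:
1/(a - 46101) = 1/(-7286 - 46101) = 1/(-53387) = -1/53387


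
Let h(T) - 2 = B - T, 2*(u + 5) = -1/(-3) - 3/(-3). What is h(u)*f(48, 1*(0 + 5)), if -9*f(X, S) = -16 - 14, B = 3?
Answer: 280/9 ≈ 31.111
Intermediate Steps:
f(X, S) = 10/3 (f(X, S) = -(-16 - 14)/9 = -⅑*(-30) = 10/3)
u = -13/3 (u = -5 + (-1/(-3) - 3/(-3))/2 = -5 + (-1*(-⅓) - 3*(-⅓))/2 = -5 + (⅓ + 1)/2 = -5 + (½)*(4/3) = -5 + ⅔ = -13/3 ≈ -4.3333)
h(T) = 5 - T (h(T) = 2 + (3 - T) = 5 - T)
h(u)*f(48, 1*(0 + 5)) = (5 - 1*(-13/3))*(10/3) = (5 + 13/3)*(10/3) = (28/3)*(10/3) = 280/9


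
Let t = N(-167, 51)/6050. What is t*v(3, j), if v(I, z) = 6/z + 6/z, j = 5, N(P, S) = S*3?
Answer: 918/15125 ≈ 0.060694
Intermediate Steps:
N(P, S) = 3*S
t = 153/6050 (t = (3*51)/6050 = 153*(1/6050) = 153/6050 ≈ 0.025289)
v(I, z) = 12/z
t*v(3, j) = 153*(12/5)/6050 = 153*(12*(⅕))/6050 = (153/6050)*(12/5) = 918/15125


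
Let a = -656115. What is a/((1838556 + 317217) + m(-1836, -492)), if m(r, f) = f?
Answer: -218705/718427 ≈ -0.30442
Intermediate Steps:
a/((1838556 + 317217) + m(-1836, -492)) = -656115/((1838556 + 317217) - 492) = -656115/(2155773 - 492) = -656115/2155281 = -656115*1/2155281 = -218705/718427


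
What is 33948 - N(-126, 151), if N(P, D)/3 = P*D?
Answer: 91026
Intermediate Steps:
N(P, D) = 3*D*P (N(P, D) = 3*(P*D) = 3*(D*P) = 3*D*P)
33948 - N(-126, 151) = 33948 - 3*151*(-126) = 33948 - 1*(-57078) = 33948 + 57078 = 91026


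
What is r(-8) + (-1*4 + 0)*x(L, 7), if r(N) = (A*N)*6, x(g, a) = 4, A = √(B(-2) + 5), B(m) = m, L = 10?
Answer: -16 - 48*√3 ≈ -99.138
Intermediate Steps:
A = √3 (A = √(-2 + 5) = √3 ≈ 1.7320)
r(N) = 6*N*√3 (r(N) = (√3*N)*6 = (N*√3)*6 = 6*N*√3)
r(-8) + (-1*4 + 0)*x(L, 7) = 6*(-8)*√3 + (-1*4 + 0)*4 = -48*√3 + (-4 + 0)*4 = -48*√3 - 4*4 = -48*√3 - 16 = -16 - 48*√3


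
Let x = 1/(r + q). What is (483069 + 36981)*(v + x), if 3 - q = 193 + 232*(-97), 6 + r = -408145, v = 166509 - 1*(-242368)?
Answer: 82043023018712400/385837 ≈ 2.1264e+11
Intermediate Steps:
v = 408877 (v = 166509 + 242368 = 408877)
r = -408151 (r = -6 - 408145 = -408151)
q = 22314 (q = 3 - (193 + 232*(-97)) = 3 - (193 - 22504) = 3 - 1*(-22311) = 3 + 22311 = 22314)
x = -1/385837 (x = 1/(-408151 + 22314) = 1/(-385837) = -1/385837 ≈ -2.5918e-6)
(483069 + 36981)*(v + x) = (483069 + 36981)*(408877 - 1/385837) = 520050*(157759875048/385837) = 82043023018712400/385837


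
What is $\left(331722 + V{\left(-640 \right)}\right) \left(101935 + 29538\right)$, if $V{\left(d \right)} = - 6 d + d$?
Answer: $44033200106$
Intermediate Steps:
$V{\left(d \right)} = - 5 d$
$\left(331722 + V{\left(-640 \right)}\right) \left(101935 + 29538\right) = \left(331722 - -3200\right) \left(101935 + 29538\right) = \left(331722 + 3200\right) 131473 = 334922 \cdot 131473 = 44033200106$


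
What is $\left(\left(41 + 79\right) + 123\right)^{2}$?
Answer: $59049$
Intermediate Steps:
$\left(\left(41 + 79\right) + 123\right)^{2} = \left(120 + 123\right)^{2} = 243^{2} = 59049$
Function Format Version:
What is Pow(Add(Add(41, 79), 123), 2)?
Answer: 59049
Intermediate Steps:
Pow(Add(Add(41, 79), 123), 2) = Pow(Add(120, 123), 2) = Pow(243, 2) = 59049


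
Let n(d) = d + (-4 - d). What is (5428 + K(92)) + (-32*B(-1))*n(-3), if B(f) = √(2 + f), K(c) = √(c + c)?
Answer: 5556 + 2*√46 ≈ 5569.6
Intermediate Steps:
K(c) = √2*√c (K(c) = √(2*c) = √2*√c)
n(d) = -4
(5428 + K(92)) + (-32*B(-1))*n(-3) = (5428 + √2*√92) - 32*√(2 - 1)*(-4) = (5428 + √2*(2*√23)) - 32*√1*(-4) = (5428 + 2*√46) - 32*1*(-4) = (5428 + 2*√46) - 32*(-4) = (5428 + 2*√46) + 128 = 5556 + 2*√46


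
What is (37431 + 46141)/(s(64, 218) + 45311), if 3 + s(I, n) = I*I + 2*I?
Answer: 20893/12383 ≈ 1.6872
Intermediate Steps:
s(I, n) = -3 + I² + 2*I (s(I, n) = -3 + (I*I + 2*I) = -3 + (I² + 2*I) = -3 + I² + 2*I)
(37431 + 46141)/(s(64, 218) + 45311) = (37431 + 46141)/((-3 + 64² + 2*64) + 45311) = 83572/((-3 + 4096 + 128) + 45311) = 83572/(4221 + 45311) = 83572/49532 = 83572*(1/49532) = 20893/12383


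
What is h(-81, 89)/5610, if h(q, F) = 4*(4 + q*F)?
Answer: -262/51 ≈ -5.1373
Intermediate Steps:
h(q, F) = 16 + 4*F*q (h(q, F) = 4*(4 + F*q) = 16 + 4*F*q)
h(-81, 89)/5610 = (16 + 4*89*(-81))/5610 = (16 - 28836)*(1/5610) = -28820*1/5610 = -262/51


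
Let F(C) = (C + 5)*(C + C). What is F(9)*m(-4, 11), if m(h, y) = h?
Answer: -1008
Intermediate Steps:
F(C) = 2*C*(5 + C) (F(C) = (5 + C)*(2*C) = 2*C*(5 + C))
F(9)*m(-4, 11) = (2*9*(5 + 9))*(-4) = (2*9*14)*(-4) = 252*(-4) = -1008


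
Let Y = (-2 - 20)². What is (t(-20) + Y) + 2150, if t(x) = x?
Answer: 2614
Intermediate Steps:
Y = 484 (Y = (-22)² = 484)
(t(-20) + Y) + 2150 = (-20 + 484) + 2150 = 464 + 2150 = 2614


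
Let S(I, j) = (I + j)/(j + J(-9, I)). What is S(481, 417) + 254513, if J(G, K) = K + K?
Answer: 350974325/1379 ≈ 2.5451e+5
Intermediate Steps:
J(G, K) = 2*K
S(I, j) = (I + j)/(j + 2*I)
S(481, 417) + 254513 = (481 + 417)/(417 + 2*481) + 254513 = 898/(417 + 962) + 254513 = 898/1379 + 254513 = 350974325/1379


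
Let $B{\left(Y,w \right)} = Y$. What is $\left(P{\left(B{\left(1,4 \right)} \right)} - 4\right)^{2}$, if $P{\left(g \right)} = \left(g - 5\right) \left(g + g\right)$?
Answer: $144$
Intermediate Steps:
$P{\left(g \right)} = 2 g \left(-5 + g\right)$ ($P{\left(g \right)} = \left(-5 + g\right) 2 g = 2 g \left(-5 + g\right)$)
$\left(P{\left(B{\left(1,4 \right)} \right)} - 4\right)^{2} = \left(2 \cdot 1 \left(-5 + 1\right) - 4\right)^{2} = \left(2 \cdot 1 \left(-4\right) - 4\right)^{2} = \left(-8 - 4\right)^{2} = \left(-12\right)^{2} = 144$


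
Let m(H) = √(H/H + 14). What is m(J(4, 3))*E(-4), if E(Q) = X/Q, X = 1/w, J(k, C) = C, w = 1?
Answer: -√15/4 ≈ -0.96825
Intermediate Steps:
m(H) = √15 (m(H) = √(1 + 14) = √15)
X = 1 (X = 1/1 = 1)
E(Q) = 1/Q
m(J(4, 3))*E(-4) = √15/(-4) = √15*(-¼) = -√15/4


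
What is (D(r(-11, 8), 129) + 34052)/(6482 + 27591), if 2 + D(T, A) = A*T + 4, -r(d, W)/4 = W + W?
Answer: 25798/34073 ≈ 0.75714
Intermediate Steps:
r(d, W) = -8*W (r(d, W) = -4*(W + W) = -8*W)
D(T, A) = 2 + A*T (D(T, A) = -2 + (A*T + 4) = -2 + (4 + A*T) = 2 + A*T)
(D(r(-11, 8), 129) + 34052)/(6482 + 27591) = ((2 + 129*(-8*8)) + 34052)/(6482 + 27591) = ((2 + 129*(-64)) + 34052)/34073 = ((2 - 8256) + 34052)*(1/34073) = (-8254 + 34052)*(1/34073) = 25798*(1/34073) = 25798/34073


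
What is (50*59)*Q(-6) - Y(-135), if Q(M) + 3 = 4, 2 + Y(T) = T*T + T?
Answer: -15138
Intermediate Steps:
Y(T) = -2 + T + T² (Y(T) = -2 + (T*T + T) = -2 + (T² + T) = -2 + (T + T²) = -2 + T + T²)
Q(M) = 1 (Q(M) = -3 + 4 = 1)
(50*59)*Q(-6) - Y(-135) = (50*59)*1 - (-2 - 135 + (-135)²) = 2950*1 - (-2 - 135 + 18225) = 2950 - 1*18088 = 2950 - 18088 = -15138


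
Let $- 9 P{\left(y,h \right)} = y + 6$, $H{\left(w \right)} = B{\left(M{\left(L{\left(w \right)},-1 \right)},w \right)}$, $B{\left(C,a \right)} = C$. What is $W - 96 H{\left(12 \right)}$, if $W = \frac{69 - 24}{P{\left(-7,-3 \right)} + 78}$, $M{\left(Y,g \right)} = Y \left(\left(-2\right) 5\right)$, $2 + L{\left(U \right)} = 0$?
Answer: $- \frac{1349355}{703} \approx -1919.4$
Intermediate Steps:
$L{\left(U \right)} = -2$ ($L{\left(U \right)} = -2 + 0 = -2$)
$M{\left(Y,g \right)} = - 10 Y$ ($M{\left(Y,g \right)} = Y \left(-10\right) = - 10 Y$)
$H{\left(w \right)} = 20$ ($H{\left(w \right)} = \left(-10\right) \left(-2\right) = 20$)
$P{\left(y,h \right)} = - \frac{2}{3} - \frac{y}{9}$ ($P{\left(y,h \right)} = - \frac{y + 6}{9} = - \frac{6 + y}{9} = - \frac{2}{3} - \frac{y}{9}$)
$W = \frac{405}{703}$ ($W = \frac{69 - 24}{\left(- \frac{2}{3} - - \frac{7}{9}\right) + 78} = \frac{45}{\left(- \frac{2}{3} + \frac{7}{9}\right) + 78} = \frac{45}{\frac{1}{9} + 78} = \frac{45}{\frac{703}{9}} = 45 \cdot \frac{9}{703} = \frac{405}{703} \approx 0.5761$)
$W - 96 H{\left(12 \right)} = \frac{405}{703} - 1920 = - \frac{1349355}{703}$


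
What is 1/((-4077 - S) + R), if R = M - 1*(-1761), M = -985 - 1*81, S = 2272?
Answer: -1/5654 ≈ -0.00017687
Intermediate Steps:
M = -1066 (M = -985 - 81 = -1066)
R = 695 (R = -1066 - 1*(-1761) = -1066 + 1761 = 695)
1/((-4077 - S) + R) = 1/((-4077 - 1*2272) + 695) = 1/((-4077 - 2272) + 695) = 1/(-6349 + 695) = 1/(-5654) = -1/5654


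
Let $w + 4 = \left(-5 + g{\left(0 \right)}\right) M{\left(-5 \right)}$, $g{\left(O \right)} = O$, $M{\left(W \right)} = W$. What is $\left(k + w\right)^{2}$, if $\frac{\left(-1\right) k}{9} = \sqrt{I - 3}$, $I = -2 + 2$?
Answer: $198 - 378 i \sqrt{3} \approx 198.0 - 654.71 i$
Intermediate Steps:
$I = 0$
$k = - 9 i \sqrt{3}$ ($k = - 9 \sqrt{0 - 3} = - 9 \sqrt{-3} = - 9 i \sqrt{3} \approx - 15.588 i$)
$w = 21$ ($w = -4 + \left(-5 + 0\right) \left(-5\right) = -4 - -25 = -4 + 25 = 21$)
$\left(k + w\right)^{2} = \left(- 9 i \sqrt{3} + 21\right)^{2} = \left(21 - 9 i \sqrt{3}\right)^{2}$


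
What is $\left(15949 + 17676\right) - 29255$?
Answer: $4370$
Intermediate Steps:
$\left(15949 + 17676\right) - 29255 = 33625 - 29255 = 4370$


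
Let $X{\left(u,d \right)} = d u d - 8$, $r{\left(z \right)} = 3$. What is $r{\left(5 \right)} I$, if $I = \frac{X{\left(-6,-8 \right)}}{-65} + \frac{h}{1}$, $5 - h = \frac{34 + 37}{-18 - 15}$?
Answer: $\frac{28276}{715} \approx 39.547$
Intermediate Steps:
$X{\left(u,d \right)} = -8 + u d^{2}$ ($X{\left(u,d \right)} = u d^{2} - 8 = -8 + u d^{2}$)
$h = \frac{236}{33}$ ($h = 5 - \frac{34 + 37}{-18 - 15} = 5 - \frac{71}{-33} = 5 - 71 \left(- \frac{1}{33}\right) = 5 - - \frac{71}{33} = 5 + \frac{71}{33} = \frac{236}{33} \approx 7.1515$)
$I = \frac{28276}{2145}$ ($I = \frac{-8 - 6 \left(-8\right)^{2}}{-65} + \frac{236}{33 \cdot 1} = \left(-8 - 384\right) \left(- \frac{1}{65}\right) + \frac{236}{33} \cdot 1 = \left(-8 - 384\right) \left(- \frac{1}{65}\right) + \frac{236}{33} = \left(-392\right) \left(- \frac{1}{65}\right) + \frac{236}{33} = \frac{392}{65} + \frac{236}{33} = \frac{28276}{2145} \approx 13.182$)
$r{\left(5 \right)} I = 3 \cdot \frac{28276}{2145} = \frac{28276}{715}$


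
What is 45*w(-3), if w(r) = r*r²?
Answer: -1215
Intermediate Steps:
w(r) = r³
45*w(-3) = 45*(-3)³ = 45*(-27) = -1215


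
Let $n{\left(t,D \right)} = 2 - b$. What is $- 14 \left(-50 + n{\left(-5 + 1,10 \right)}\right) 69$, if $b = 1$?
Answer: $47334$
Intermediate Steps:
$n{\left(t,D \right)} = 1$ ($n{\left(t,D \right)} = 2 - 1 = 1$)
$- 14 \left(-50 + n{\left(-5 + 1,10 \right)}\right) 69 = - 14 \left(-50 + 1\right) 69 = - 14 \left(\left(-49\right) 69\right) = \left(-14\right) \left(-3381\right) = 47334$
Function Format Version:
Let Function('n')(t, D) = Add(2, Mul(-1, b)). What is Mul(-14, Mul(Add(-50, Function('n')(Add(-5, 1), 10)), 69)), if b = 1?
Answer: 47334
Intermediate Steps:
Function('n')(t, D) = 1 (Function('n')(t, D) = Add(2, Mul(-1, 1)) = Add(2, -1) = 1)
Mul(-14, Mul(Add(-50, Function('n')(Add(-5, 1), 10)), 69)) = Mul(-14, Mul(Add(-50, 1), 69)) = Mul(-14, Mul(-49, 69)) = Mul(-14, -3381) = 47334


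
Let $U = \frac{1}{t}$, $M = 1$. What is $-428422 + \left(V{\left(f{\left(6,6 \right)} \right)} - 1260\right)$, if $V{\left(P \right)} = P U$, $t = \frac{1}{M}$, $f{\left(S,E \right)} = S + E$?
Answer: $-429670$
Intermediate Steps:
$f{\left(S,E \right)} = E + S$
$t = 1$ ($t = 1^{-1} = 1$)
$U = 1$ ($U = 1^{-1} = 1$)
$V{\left(P \right)} = P$ ($V{\left(P \right)} = P 1 = P$)
$-428422 + \left(V{\left(f{\left(6,6 \right)} \right)} - 1260\right) = -428422 + \left(\left(6 + 6\right) - 1260\right) = -428422 + \left(12 - 1260\right) = -428422 - 1248 = -429670$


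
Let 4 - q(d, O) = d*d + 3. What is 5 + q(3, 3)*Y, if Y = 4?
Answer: -27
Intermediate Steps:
q(d, O) = 1 - d² (q(d, O) = 4 - (d*d + 3) = 4 - (d² + 3) = 4 - (3 + d²) = 4 + (-3 - d²) = 1 - d²)
5 + q(3, 3)*Y = 5 + (1 - 1*3²)*4 = 5 + (1 - 1*9)*4 = 5 + (1 - 9)*4 = 5 - 8*4 = 5 - 32 = -27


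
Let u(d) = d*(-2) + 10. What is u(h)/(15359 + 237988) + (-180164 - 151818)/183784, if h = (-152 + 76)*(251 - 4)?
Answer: -12867469903/7760187508 ≈ -1.6581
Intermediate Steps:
h = -18772 (h = -76*247 = -18772)
u(d) = 10 - 2*d (u(d) = -2*d + 10 = 10 - 2*d)
u(h)/(15359 + 237988) + (-180164 - 151818)/183784 = (10 - 2*(-18772))/(15359 + 237988) + (-180164 - 151818)/183784 = (10 + 37544)/253347 - 331982*1/183784 = 37554*(1/253347) - 165991/91892 = 12518/84449 - 165991/91892 = -12867469903/7760187508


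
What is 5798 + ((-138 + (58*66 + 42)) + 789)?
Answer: 10319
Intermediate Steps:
5798 + ((-138 + (58*66 + 42)) + 789) = 5798 + ((-138 + (3828 + 42)) + 789) = 5798 + ((-138 + 3870) + 789) = 5798 + (3732 + 789) = 5798 + 4521 = 10319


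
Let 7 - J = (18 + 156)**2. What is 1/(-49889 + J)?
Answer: -1/80158 ≈ -1.2475e-5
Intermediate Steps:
J = -30269 (J = 7 - (18 + 156)**2 = 7 - 1*174**2 = 7 - 1*30276 = 7 - 30276 = -30269)
1/(-49889 + J) = 1/(-49889 - 30269) = 1/(-80158) = -1/80158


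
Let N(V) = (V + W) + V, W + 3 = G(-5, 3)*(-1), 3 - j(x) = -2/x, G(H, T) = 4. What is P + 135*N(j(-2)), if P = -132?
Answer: -537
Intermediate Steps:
j(x) = 3 + 2/x (j(x) = 3 - (-2)/x = 3 + 2/x)
W = -7 (W = -3 + 4*(-1) = -3 - 4 = -7)
N(V) = -7 + 2*V (N(V) = (V - 7) + V = (-7 + V) + V = -7 + 2*V)
P + 135*N(j(-2)) = -132 + 135*(-7 + 2*(3 + 2/(-2))) = -132 + 135*(-7 + 2*(3 + 2*(-½))) = -132 + 135*(-7 + 2*(3 - 1)) = -132 + 135*(-7 + 2*2) = -132 + 135*(-7 + 4) = -132 + 135*(-3) = -132 - 405 = -537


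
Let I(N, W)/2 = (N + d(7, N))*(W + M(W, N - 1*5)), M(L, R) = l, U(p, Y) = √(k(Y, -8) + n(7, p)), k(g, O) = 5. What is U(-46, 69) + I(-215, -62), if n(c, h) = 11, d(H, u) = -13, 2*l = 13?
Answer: 25312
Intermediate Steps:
l = 13/2 (l = (½)*13 = 13/2 ≈ 6.5000)
U(p, Y) = 4 (U(p, Y) = √(5 + 11) = √16 = 4)
M(L, R) = 13/2
I(N, W) = 2*(-13 + N)*(13/2 + W) (I(N, W) = 2*((N - 13)*(W + 13/2)) = 2*((-13 + N)*(13/2 + W)) = 2*(-13 + N)*(13/2 + W))
U(-46, 69) + I(-215, -62) = 4 + (-169 - 26*(-62) + 13*(-215) + 2*(-215)*(-62)) = 4 + (-169 + 1612 - 2795 + 26660) = 4 + 25308 = 25312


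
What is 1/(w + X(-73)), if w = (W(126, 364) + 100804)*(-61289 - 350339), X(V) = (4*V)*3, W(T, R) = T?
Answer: -1/41545614916 ≈ -2.4070e-11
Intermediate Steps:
X(V) = 12*V
w = -41545614040 (w = (126 + 100804)*(-61289 - 350339) = 100930*(-411628) = -41545614040)
1/(w + X(-73)) = 1/(-41545614040 + 12*(-73)) = 1/(-41545614040 - 876) = 1/(-41545614916) = -1/41545614916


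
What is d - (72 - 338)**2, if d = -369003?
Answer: -439759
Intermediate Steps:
d - (72 - 338)**2 = -369003 - (72 - 338)**2 = -369003 - 1*(-266)**2 = -369003 - 1*70756 = -369003 - 70756 = -439759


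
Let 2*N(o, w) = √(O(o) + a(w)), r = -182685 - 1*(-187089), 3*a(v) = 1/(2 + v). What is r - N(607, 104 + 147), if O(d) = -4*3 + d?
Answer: 4404 - √342768954/1518 ≈ 4391.8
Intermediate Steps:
O(d) = -12 + d
a(v) = 1/(3*(2 + v))
r = 4404 (r = -182685 + 187089 = 4404)
N(o, w) = √(-12 + o + 1/(3*(2 + w)))/2 (N(o, w) = √((-12 + o) + 1/(3*(2 + w)))/2 = √(-12 + o + 1/(3*(2 + w)))/2)
r - N(607, 104 + 147) = 4404 - √3*√(-36 + 1/(2 + (104 + 147)) + 3*607)/6 = 4404 - √3*√(-36 + 1/(2 + 251) + 1821)/6 = 4404 - √3*√(-36 + 1/253 + 1821)/6 = 4404 - √3*√(451606/253)/6 = 4404 - √3*√114256318/253/6 = 4404 - √342768954/1518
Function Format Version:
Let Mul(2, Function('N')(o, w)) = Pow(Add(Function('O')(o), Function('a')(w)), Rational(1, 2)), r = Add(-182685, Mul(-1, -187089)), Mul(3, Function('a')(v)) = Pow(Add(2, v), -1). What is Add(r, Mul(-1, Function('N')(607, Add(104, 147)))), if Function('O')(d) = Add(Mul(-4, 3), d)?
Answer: Add(4404, Mul(Rational(-1, 1518), Pow(342768954, Rational(1, 2)))) ≈ 4391.8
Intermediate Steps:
Function('O')(d) = Add(-12, d)
Function('a')(v) = Mul(Rational(1, 3), Pow(Add(2, v), -1))
r = 4404 (r = Add(-182685, 187089) = 4404)
Function('N')(o, w) = Mul(Rational(1, 2), Pow(Add(-12, o, Mul(Rational(1, 3), Pow(Add(2, w), -1))), Rational(1, 2))) (Function('N')(o, w) = Mul(Rational(1, 2), Pow(Add(Add(-12, o), Mul(Rational(1, 3), Pow(Add(2, w), -1))), Rational(1, 2))) = Mul(Rational(1, 2), Pow(Add(-12, o, Mul(Rational(1, 3), Pow(Add(2, w), -1))), Rational(1, 2))))
Add(r, Mul(-1, Function('N')(607, Add(104, 147)))) = Add(4404, Mul(-1, Mul(Rational(1, 6), Pow(3, Rational(1, 2)), Pow(Add(-36, Pow(Add(2, Add(104, 147)), -1), Mul(3, 607)), Rational(1, 2))))) = Add(4404, Mul(-1, Mul(Rational(1, 6), Pow(3, Rational(1, 2)), Pow(Add(-36, Pow(Add(2, 251), -1), 1821), Rational(1, 2))))) = Add(4404, Mul(-1, Mul(Rational(1, 6), Pow(3, Rational(1, 2)), Pow(Add(-36, Pow(253, -1), 1821), Rational(1, 2))))) = Add(4404, Mul(-1, Mul(Rational(1, 6), Pow(3, Rational(1, 2)), Pow(Add(-36, Rational(1, 253), 1821), Rational(1, 2))))) = Add(4404, Mul(-1, Mul(Rational(1, 6), Pow(3, Rational(1, 2)), Pow(Rational(451606, 253), Rational(1, 2))))) = Add(4404, Mul(-1, Mul(Rational(1, 6), Pow(3, Rational(1, 2)), Mul(Rational(1, 253), Pow(114256318, Rational(1, 2)))))) = Add(4404, Mul(-1, Mul(Rational(1, 1518), Pow(342768954, Rational(1, 2))))) = Add(4404, Mul(Rational(-1, 1518), Pow(342768954, Rational(1, 2))))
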